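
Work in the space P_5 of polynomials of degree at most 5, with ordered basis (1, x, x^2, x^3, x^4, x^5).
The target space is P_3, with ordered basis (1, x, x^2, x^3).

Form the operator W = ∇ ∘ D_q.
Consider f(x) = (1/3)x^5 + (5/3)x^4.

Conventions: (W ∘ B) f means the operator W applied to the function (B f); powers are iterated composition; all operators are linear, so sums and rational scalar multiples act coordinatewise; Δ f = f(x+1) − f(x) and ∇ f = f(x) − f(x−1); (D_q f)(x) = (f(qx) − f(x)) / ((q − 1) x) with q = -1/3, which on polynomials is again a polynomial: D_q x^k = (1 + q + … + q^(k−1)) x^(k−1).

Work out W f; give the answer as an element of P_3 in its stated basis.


g(x) = (244/243)x^3 + (178/81)x^2 - (656/243)x + 239/243

D_q f = (61/243)x^4 + (100/81)x^3
∇ D_q f = (244/243)x^3 + (178/81)x^2 - (656/243)x + 239/243


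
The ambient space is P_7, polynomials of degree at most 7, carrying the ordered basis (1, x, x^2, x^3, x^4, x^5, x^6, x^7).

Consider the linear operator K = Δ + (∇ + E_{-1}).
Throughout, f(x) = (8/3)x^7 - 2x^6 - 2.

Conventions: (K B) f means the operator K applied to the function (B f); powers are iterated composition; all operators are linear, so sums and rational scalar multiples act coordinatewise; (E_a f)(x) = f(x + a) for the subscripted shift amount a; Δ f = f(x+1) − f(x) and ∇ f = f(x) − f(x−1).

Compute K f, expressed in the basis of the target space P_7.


Δ f = (56/3)x^6 + 44x^5 + (190/3)x^4 + (160/3)x^3 + 26x^2 + (20/3)x + 2/3
∇ f = (56/3)x^6 - 68x^5 + (370/3)x^4 - (400/3)x^3 + 86x^2 - (92/3)x + 14/3
E_{-1} f = (8/3)x^7 - (62/3)x^6 + 68x^5 - (370/3)x^4 + (400/3)x^3 - 86x^2 + (92/3)x - 20/3
(∇ + E_{-1}) f = (8/3)x^7 - 2x^6 - 2
(Δ + (∇ + E_{-1})) f = (8/3)x^7 + (50/3)x^6 + 44x^5 + (190/3)x^4 + (160/3)x^3 + 26x^2 + (20/3)x - 4/3

the result is g(x) = (8/3)x^7 + (50/3)x^6 + 44x^5 + (190/3)x^4 + (160/3)x^3 + 26x^2 + (20/3)x - 4/3


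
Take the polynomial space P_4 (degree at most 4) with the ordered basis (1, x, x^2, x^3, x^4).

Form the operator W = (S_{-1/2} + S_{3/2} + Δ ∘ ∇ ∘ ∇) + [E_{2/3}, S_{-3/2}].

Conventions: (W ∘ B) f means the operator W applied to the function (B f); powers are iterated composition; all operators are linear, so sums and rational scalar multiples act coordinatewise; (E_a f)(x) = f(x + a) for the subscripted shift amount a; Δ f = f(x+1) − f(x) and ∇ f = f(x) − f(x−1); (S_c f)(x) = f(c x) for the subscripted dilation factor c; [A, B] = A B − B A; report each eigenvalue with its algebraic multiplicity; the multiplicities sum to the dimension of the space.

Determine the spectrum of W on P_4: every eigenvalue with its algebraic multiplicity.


image of 1: 2
image of x: x - 5/3
image of x^2: (5/2)x^2 + 5x + 5/9
image of x^3: (13/4)x^3 - (45/4)x^2 - (5/2)x + 127/27
image of x^4: (41/8)x^4 + (45/2)x^3 + (15/2)x^2 + (286/9)x - 907/81
the matrix is upper triangular; its diagonal is (2, 1, 5/2, 13/4, 41/8)
for a triangular matrix the eigenvalues are the diagonal entries, with algebraic multiplicity their repetition count

λ = 1 (multiplicity 1), λ = 2 (multiplicity 1), λ = 5/2 (multiplicity 1), λ = 13/4 (multiplicity 1), λ = 41/8 (multiplicity 1)


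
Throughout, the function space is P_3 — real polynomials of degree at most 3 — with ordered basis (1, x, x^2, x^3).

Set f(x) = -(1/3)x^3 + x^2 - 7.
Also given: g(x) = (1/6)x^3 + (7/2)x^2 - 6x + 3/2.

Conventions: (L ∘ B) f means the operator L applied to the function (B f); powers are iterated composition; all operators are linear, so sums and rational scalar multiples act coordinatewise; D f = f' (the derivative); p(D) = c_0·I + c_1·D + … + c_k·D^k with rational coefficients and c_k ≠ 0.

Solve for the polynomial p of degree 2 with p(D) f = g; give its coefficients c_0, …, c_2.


D^0 f = -(1/3)x^3 + x^2 - 7
D^1 f = -x^2 + 2x
D^2 f = -2x + 2
matching coefficients of g against c_0 f + c_1 Df + … from the top degree down determines the c_i
solution: c_0 = -1/2, c_1 = -4, c_2 = -1

p(D) = -(1/2)·I − 4·D − D^2, i.e. c_0 = -1/2, c_1 = -4, c_2 = -1


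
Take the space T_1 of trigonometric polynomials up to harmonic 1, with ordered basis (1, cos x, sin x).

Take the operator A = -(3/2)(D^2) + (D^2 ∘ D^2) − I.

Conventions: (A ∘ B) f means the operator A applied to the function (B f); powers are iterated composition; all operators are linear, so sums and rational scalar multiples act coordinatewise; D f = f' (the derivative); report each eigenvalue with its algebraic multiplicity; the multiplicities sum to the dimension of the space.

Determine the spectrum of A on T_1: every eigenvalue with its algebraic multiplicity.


image of 1: -1
image of cos x: (3/2)cos x
image of sin x: (3/2)sin x
the matrix is diagonal; its diagonal is (-1, 3/2, 3/2)
for a triangular matrix the eigenvalues are the diagonal entries, with algebraic multiplicity their repetition count

λ = -1 (multiplicity 1), λ = 3/2 (multiplicity 2)


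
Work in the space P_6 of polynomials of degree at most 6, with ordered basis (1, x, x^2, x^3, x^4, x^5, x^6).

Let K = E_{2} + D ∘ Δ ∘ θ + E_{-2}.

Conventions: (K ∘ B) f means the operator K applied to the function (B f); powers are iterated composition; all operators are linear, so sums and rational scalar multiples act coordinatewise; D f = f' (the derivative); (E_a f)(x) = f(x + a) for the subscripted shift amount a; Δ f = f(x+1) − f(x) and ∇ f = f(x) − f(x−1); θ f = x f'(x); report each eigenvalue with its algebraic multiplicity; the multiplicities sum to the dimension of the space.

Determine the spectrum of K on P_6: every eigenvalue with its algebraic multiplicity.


image of 1: 2
image of x: 2x
image of x^2: 2x^2 + 12
image of x^3: 2x^3 + 42x + 9
image of x^4: 2x^4 + 96x^2 + 48x + 48
image of x^5: 2x^5 + 180x^3 + 150x^2 + 260x + 25
image of x^6: 2x^6 + 300x^4 + 360x^3 + 840x^2 + 180x + 164
the matrix is upper triangular; its diagonal is (2, 2, 2, 2, 2, 2, 2)
for a triangular matrix the eigenvalues are the diagonal entries, with algebraic multiplicity their repetition count

λ = 2 (multiplicity 7)


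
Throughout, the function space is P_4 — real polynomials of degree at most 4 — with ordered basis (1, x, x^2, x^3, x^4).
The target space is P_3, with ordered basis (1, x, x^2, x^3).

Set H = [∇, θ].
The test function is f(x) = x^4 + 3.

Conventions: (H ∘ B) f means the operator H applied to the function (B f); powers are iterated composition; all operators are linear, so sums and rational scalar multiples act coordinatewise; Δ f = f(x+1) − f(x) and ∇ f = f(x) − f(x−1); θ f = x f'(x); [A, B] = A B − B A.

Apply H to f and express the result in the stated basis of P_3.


θ f = 4x^4
∇ θ f = 16x^3 - 24x^2 + 16x - 4
∇ f = 4x^3 - 6x^2 + 4x - 1
θ ∇ f = 12x^3 - 12x^2 + 4x
[∇, θ] f = 4x^3 - 12x^2 + 12x - 4

g(x) = 4x^3 - 12x^2 + 12x - 4


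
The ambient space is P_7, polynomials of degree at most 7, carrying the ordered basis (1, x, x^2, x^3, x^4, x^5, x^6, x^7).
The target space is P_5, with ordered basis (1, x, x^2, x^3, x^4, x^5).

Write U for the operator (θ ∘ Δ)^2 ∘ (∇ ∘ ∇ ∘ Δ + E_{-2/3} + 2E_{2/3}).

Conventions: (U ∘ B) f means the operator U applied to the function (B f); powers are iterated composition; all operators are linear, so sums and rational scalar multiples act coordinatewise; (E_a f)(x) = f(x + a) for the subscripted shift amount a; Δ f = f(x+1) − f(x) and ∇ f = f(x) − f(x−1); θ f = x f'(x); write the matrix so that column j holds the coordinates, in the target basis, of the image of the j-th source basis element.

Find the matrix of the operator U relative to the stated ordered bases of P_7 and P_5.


image of 1: 0
image of x: 0
image of x^2: 0
image of x^3: 36x
image of x^4: 216x^2 + 212x
image of x^5: 720x^3 + 1500x^2 + 990x
image of x^6: 1800x^4 + 5820x^3 + 8160x^2 + (48970/9)x
image of x^7: 3780x^5 + 16660x^4 + 36330x^3 + (157430/3)x^2 + (202132/9)x
each image's coordinates form column j of the matrix

the matrix is [[0, 0, 0, 0, 0, 0, 0, 0]; [0, 0, 0, 36, 212, 990, 48970/9, 202132/9]; [0, 0, 0, 0, 216, 1500, 8160, 157430/3]; [0, 0, 0, 0, 0, 720, 5820, 36330]; [0, 0, 0, 0, 0, 0, 1800, 16660]; [0, 0, 0, 0, 0, 0, 0, 3780]] (rows listed top to bottom)


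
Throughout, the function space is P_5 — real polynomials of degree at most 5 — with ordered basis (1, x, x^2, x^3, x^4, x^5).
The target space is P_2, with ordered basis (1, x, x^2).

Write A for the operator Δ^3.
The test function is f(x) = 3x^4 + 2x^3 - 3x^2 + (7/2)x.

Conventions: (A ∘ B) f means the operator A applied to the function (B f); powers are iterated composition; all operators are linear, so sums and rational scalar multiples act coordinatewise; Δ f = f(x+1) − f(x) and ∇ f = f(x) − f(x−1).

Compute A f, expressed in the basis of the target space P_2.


the image equals g(x) = 72x + 120

Δ f = 12x^3 + 24x^2 + 12x + 11/2
Δ Δ f = 36x^2 + 84x + 48
Δ Δ Δ f = 72x + 120


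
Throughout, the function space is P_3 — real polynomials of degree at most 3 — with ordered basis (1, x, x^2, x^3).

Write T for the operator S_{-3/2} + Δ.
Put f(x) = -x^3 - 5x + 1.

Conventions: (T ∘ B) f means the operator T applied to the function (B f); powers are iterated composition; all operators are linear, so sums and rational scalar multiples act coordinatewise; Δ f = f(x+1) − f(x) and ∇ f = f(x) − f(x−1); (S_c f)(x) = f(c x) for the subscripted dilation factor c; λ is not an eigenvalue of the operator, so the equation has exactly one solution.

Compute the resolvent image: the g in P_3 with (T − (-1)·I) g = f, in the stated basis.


the result is g(x) = (8/19)x^3 - (96/247)x^2 + (2710/247)x - 2471/494

write g with unknown coordinates in the stated basis and equate coefficients in (T − (-1)·I) g = f
solving from the highest basis element down gives g = (8/19)x^3 - (96/247)x^2 + (2710/247)x - 2471/494
check: T g = -(27/19)x^3 + (96/247)x^2 - (3945/247)x + 2965/494
so T g − (-1)·g = -x^3 - 5x + 1 = f ✓


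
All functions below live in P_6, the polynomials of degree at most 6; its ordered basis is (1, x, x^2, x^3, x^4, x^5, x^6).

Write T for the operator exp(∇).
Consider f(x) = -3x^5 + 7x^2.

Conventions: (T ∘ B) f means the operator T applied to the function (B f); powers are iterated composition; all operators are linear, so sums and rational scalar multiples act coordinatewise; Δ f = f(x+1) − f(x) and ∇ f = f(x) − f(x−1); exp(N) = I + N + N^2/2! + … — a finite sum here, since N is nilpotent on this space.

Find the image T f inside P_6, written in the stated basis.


order-1 term: -15x^4 + 30x^3 - 30x^2 + 29x - 10
order-2 term: -30x^3 + 90x^2 - 105x + 52
order-3 term: -30x^2 + 90x - 75
order-4 term: -15x + 30
order-5 term: -3
the series for exp(∇) f terminates at order 5
exp(∇) f = -3x^5 - 15x^4 + 37x^2 - x - 6

the image equals g(x) = -3x^5 - 15x^4 + 37x^2 - x - 6


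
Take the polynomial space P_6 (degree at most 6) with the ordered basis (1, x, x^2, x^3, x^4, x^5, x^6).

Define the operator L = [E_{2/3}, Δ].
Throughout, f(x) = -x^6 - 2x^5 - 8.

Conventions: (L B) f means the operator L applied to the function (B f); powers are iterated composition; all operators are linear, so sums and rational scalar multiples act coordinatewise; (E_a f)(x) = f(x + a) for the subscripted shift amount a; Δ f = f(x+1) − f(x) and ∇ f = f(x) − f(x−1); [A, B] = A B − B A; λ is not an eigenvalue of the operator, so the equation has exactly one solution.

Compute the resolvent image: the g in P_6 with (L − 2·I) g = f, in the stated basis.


write g with unknown coordinates in the stated basis and equate coefficients in (L − 2·I) g = f
solving from the highest basis element down gives g = (1/2)x^6 + x^5 + 4
check: L g = 0
so L g − 2·g = -x^6 - 2x^5 - 8 = f ✓

the result is g(x) = (1/2)x^6 + x^5 + 4


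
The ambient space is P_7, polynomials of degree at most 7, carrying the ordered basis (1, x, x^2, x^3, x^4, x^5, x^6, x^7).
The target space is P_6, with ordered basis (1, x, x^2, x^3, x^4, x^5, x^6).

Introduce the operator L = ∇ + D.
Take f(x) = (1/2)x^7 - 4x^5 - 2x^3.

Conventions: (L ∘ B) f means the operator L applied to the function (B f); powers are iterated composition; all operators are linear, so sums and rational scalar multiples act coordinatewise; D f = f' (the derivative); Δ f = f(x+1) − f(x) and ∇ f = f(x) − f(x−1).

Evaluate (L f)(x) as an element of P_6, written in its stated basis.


∇ f = (7/2)x^6 - (21/2)x^5 - (5/2)x^4 + (45/2)x^3 - (71/2)x^2 + (45/2)x - 11/2
D f = (7/2)x^6 - 20x^4 - 6x^2
(∇ + D) f = 7x^6 - (21/2)x^5 - (45/2)x^4 + (45/2)x^3 - (83/2)x^2 + (45/2)x - 11/2

the image equals g(x) = 7x^6 - (21/2)x^5 - (45/2)x^4 + (45/2)x^3 - (83/2)x^2 + (45/2)x - 11/2


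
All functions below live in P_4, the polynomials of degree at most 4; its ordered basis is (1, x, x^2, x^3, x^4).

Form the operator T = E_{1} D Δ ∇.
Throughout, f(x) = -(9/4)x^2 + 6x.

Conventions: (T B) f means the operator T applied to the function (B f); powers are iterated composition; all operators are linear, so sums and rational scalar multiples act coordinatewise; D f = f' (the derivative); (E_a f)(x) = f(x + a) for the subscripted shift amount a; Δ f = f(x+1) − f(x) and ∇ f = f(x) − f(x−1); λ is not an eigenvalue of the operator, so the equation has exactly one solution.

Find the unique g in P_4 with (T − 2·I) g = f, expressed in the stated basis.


g(x) = (9/8)x^2 - 3x

write g with unknown coordinates in the stated basis and equate coefficients in (T − 2·I) g = f
solving from the highest basis element down gives g = (9/8)x^2 - 3x
check: T g = 0
so T g − 2·g = -(9/4)x^2 + 6x = f ✓


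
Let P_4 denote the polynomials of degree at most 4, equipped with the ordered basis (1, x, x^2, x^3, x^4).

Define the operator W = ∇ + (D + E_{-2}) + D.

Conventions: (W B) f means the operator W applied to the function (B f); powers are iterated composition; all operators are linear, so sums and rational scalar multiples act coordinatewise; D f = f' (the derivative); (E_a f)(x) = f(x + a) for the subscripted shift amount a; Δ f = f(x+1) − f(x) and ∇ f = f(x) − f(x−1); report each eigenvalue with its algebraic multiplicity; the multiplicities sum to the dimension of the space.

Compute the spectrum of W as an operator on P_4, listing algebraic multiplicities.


image of 1: 1
image of x: x + 1
image of x^2: x^2 + 2x + 3
image of x^3: x^3 + 3x^2 + 9x - 7
image of x^4: x^4 + 4x^3 + 18x^2 - 28x + 15
the matrix is upper triangular; its diagonal is (1, 1, 1, 1, 1)
for a triangular matrix the eigenvalues are the diagonal entries, with algebraic multiplicity their repetition count

λ = 1 (multiplicity 5)


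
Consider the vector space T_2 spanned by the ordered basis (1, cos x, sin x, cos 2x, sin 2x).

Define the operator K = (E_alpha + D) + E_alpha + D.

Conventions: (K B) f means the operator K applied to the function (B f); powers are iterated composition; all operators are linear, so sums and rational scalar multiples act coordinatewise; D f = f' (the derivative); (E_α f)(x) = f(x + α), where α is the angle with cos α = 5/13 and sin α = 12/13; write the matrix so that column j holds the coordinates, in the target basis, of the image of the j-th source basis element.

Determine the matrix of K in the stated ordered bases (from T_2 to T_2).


image of 1: 2
image of cos x: (10/13)cos x - (50/13)sin x
image of sin x: (50/13)cos x + (10/13)sin x
image of cos 2x: -(238/169)cos 2x - (916/169)sin 2x
image of sin 2x: (916/169)cos 2x - (238/169)sin 2x
each image's coordinates form column j of the matrix

the matrix is [[2, 0, 0, 0, 0]; [0, 10/13, 50/13, 0, 0]; [0, -50/13, 10/13, 0, 0]; [0, 0, 0, -238/169, 916/169]; [0, 0, 0, -916/169, -238/169]] (rows listed top to bottom)


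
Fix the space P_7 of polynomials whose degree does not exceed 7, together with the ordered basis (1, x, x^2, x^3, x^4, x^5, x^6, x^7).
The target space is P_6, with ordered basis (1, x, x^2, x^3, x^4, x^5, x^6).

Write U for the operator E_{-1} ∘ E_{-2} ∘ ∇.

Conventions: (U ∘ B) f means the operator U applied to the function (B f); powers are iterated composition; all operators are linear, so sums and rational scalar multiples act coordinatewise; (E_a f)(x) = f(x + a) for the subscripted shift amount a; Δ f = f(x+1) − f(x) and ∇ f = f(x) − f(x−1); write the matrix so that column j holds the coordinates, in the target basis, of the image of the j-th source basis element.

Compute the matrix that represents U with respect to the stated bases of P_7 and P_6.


image of 1: 0
image of x: 1
image of x^2: 2x - 7
image of x^3: 3x^2 - 21x + 37
image of x^4: 4x^3 - 42x^2 + 148x - 175
image of x^5: 5x^4 - 70x^3 + 370x^2 - 875x + 781
image of x^6: 6x^5 - 105x^4 + 740x^3 - 2625x^2 + 4686x - 3367
image of x^7: 7x^6 - 147x^5 + 1295x^4 - 6125x^3 + 16401x^2 - 23569x + 14197
each image's coordinates form column j of the matrix

the matrix is [[0, 1, -7, 37, -175, 781, -3367, 14197]; [0, 0, 2, -21, 148, -875, 4686, -23569]; [0, 0, 0, 3, -42, 370, -2625, 16401]; [0, 0, 0, 0, 4, -70, 740, -6125]; [0, 0, 0, 0, 0, 5, -105, 1295]; [0, 0, 0, 0, 0, 0, 6, -147]; [0, 0, 0, 0, 0, 0, 0, 7]] (rows listed top to bottom)


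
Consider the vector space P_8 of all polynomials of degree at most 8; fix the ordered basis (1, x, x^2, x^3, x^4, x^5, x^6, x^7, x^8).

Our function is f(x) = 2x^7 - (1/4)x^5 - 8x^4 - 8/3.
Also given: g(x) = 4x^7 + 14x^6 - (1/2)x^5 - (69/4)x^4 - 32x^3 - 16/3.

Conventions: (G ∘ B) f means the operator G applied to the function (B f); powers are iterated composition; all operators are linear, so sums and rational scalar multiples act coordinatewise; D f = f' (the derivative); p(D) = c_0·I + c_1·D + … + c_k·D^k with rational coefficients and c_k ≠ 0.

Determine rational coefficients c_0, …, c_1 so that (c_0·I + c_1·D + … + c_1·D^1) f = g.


D^0 f = 2x^7 - (1/4)x^5 - 8x^4 - 8/3
D^1 f = 14x^6 - (5/4)x^4 - 32x^3
matching coefficients of g against c_0 f + c_1 Df + … from the top degree down determines the c_i
solution: c_0 = 2, c_1 = 1

p(D) = 2·I + D, i.e. c_0 = 2, c_1 = 1


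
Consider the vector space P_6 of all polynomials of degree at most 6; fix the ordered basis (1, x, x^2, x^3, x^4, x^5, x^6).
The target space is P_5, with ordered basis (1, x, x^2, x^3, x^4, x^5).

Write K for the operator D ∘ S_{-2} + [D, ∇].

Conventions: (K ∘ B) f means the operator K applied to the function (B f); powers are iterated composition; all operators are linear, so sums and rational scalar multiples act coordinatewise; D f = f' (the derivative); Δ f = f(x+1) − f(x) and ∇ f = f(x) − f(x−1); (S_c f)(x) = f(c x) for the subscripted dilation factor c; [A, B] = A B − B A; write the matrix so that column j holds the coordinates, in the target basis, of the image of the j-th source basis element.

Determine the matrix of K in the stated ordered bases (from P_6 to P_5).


the matrix is [[0, -2, 0, 0, 0, 0, 0]; [0, 0, 8, 0, 0, 0, 0]; [0, 0, 0, -24, 0, 0, 0]; [0, 0, 0, 0, 64, 0, 0]; [0, 0, 0, 0, 0, -160, 0]; [0, 0, 0, 0, 0, 0, 384]] (rows listed top to bottom)

image of 1: 0
image of x: -2
image of x^2: 8x
image of x^3: -24x^2
image of x^4: 64x^3
image of x^5: -160x^4
image of x^6: 384x^5
each image's coordinates form column j of the matrix


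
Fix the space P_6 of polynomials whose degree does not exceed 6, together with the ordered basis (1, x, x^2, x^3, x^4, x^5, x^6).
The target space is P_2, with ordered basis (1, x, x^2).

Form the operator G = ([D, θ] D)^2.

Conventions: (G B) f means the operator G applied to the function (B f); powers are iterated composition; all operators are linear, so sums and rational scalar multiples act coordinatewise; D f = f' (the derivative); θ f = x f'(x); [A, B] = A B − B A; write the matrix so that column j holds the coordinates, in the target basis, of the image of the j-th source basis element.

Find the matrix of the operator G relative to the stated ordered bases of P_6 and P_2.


the matrix is [[0, 0, 0, 0, 24, 0, 0]; [0, 0, 0, 0, 0, 120, 0]; [0, 0, 0, 0, 0, 0, 360]] (rows listed top to bottom)

image of 1: 0
image of x: 0
image of x^2: 0
image of x^3: 0
image of x^4: 24
image of x^5: 120x
image of x^6: 360x^2
each image's coordinates form column j of the matrix


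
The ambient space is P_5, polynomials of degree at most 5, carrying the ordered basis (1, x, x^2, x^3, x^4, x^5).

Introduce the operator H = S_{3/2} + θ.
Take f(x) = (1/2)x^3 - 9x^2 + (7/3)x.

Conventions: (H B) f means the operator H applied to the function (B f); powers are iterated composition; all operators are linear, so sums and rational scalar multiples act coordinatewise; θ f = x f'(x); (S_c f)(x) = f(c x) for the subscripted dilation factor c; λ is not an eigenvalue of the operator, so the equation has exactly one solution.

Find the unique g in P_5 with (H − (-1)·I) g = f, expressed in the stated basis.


g(x) = (4/59)x^3 - (12/7)x^2 + (2/3)x

write g with unknown coordinates in the stated basis and equate coefficients in (H − (-1)·I) g = f
solving from the highest basis element down gives g = (4/59)x^3 - (12/7)x^2 + (2/3)x
check: H g = (51/118)x^3 - (51/7)x^2 + (5/3)x
so H g − (-1)·g = (1/2)x^3 - 9x^2 + (7/3)x = f ✓


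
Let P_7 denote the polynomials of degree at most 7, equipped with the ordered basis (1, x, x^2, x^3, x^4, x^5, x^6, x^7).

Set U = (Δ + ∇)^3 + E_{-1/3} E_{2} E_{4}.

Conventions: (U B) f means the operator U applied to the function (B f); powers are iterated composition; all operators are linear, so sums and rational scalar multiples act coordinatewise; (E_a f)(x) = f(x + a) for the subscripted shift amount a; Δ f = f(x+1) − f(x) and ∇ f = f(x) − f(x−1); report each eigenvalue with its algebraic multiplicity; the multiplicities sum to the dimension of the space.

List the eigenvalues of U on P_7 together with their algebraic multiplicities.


λ = 1 (multiplicity 8)

image of 1: 1
image of x: x + 17/3
image of x^2: x^2 + (34/3)x + 289/9
image of x^3: x^3 + 17x^2 + (289/3)x + 6209/27
image of x^4: x^4 + (68/3)x^3 + (578/3)x^2 + (24836/27)x + 83521/81
image of x^5: x^5 + (85/3)x^4 + (2890/9)x^3 + (62090/27)x^2 + (417605/81)x + 1536497/243
image of x^6: x^6 + 34x^5 + (1445/3)x^4 + (124180/27)x^3 + (417605/27)x^2 + (3072994/81)x + 24137569/729
image of x^7: x^7 + (119/3)x^6 + (2023/3)x^5 + (217315/27)x^4 + (2923235/81)x^3 + (10755479/81)x^2 + (168962983/729)x + 419891489/2187
the matrix is upper triangular; its diagonal is (1, 1, 1, 1, 1, 1, 1, 1)
for a triangular matrix the eigenvalues are the diagonal entries, with algebraic multiplicity their repetition count


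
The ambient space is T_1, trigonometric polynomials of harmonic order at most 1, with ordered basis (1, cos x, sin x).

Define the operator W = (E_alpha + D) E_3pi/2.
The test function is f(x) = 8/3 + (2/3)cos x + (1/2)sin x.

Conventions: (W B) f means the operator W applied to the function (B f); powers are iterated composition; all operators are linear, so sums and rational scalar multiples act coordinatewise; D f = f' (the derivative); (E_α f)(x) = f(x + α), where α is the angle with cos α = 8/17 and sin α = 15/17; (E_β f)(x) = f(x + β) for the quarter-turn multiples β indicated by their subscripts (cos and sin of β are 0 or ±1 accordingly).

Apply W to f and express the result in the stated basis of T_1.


g(x) = 8/3 + (52/51)cos x + (64/51)sin x

E_3pi/2 f = 8/3 - (1/2)cos x + (2/3)sin x
E_alpha E_3pi/2 f = 8/3 + (6/17)cos x + (77/102)sin x
D E_3pi/2 f = (2/3)cos x + (1/2)sin x
(E_alpha + D) E_3pi/2 f = 8/3 + (52/51)cos x + (64/51)sin x


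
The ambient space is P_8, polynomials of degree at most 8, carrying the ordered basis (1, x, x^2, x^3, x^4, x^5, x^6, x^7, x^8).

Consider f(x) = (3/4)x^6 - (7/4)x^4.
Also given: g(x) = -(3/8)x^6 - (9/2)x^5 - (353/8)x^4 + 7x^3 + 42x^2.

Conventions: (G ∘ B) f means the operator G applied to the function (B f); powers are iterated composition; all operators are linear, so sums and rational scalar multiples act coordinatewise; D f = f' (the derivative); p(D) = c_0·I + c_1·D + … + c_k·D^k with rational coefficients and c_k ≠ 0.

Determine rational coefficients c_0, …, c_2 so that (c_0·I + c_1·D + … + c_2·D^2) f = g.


p(D) = -(1/2)·I − D − 2·D^2, i.e. c_0 = -1/2, c_1 = -1, c_2 = -2

D^0 f = (3/4)x^6 - (7/4)x^4
D^1 f = (9/2)x^5 - 7x^3
D^2 f = (45/2)x^4 - 21x^2
matching coefficients of g against c_0 f + c_1 Df + … from the top degree down determines the c_i
solution: c_0 = -1/2, c_1 = -1, c_2 = -2


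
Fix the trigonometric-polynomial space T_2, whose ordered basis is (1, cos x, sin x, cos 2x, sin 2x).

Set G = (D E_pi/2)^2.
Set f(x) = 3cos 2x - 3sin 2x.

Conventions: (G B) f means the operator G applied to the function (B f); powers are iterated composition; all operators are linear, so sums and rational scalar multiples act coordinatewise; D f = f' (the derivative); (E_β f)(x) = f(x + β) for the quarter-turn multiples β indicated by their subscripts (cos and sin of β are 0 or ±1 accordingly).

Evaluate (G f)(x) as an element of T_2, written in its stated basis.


E_pi/2 f = -3cos 2x + 3sin 2x
D E_pi/2 f = 6cos 2x + 6sin 2x
E_pi/2 (D E_pi/2) f = -6cos 2x - 6sin 2x
D E_pi/2 (D E_pi/2) f = -12cos 2x + 12sin 2x

the image equals g(x) = -12cos 2x + 12sin 2x


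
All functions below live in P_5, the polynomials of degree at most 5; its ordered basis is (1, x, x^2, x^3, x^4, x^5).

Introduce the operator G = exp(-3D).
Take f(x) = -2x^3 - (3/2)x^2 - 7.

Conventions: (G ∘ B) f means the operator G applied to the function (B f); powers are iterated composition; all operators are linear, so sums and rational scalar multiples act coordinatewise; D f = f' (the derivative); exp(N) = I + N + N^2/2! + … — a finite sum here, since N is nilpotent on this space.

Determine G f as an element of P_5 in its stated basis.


order-1 term: 18x^2 + 9x
order-2 term: -54x - 27/2
order-3 term: 54
the series for exp(-3D) f terminates at order 3
exp(-3D) f = -2x^3 + (33/2)x^2 - 45x + 67/2

the result is g(x) = -2x^3 + (33/2)x^2 - 45x + 67/2


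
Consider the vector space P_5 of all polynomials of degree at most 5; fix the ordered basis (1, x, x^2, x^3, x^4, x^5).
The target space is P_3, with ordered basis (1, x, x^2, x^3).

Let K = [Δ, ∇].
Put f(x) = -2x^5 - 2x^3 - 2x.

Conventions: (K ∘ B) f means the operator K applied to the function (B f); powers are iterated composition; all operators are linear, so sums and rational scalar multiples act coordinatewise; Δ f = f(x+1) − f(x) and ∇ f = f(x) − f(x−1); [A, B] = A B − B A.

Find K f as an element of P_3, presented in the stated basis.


∇ f = -10x^4 + 20x^3 - 26x^2 + 16x - 6
Δ ∇ f = -40x^3 - 32x
Δ f = -10x^4 - 20x^3 - 26x^2 - 16x - 6
∇ Δ f = -40x^3 - 32x
[Δ, ∇] f = 0

the image equals g(x) = 0


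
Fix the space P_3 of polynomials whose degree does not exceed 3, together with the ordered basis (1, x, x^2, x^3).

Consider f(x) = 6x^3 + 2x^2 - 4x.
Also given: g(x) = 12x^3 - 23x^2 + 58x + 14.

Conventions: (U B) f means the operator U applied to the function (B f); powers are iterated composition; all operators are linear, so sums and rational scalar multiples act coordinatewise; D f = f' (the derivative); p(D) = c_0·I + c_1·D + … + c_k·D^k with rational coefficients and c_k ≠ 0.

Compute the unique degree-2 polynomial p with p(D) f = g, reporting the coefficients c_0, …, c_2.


D^0 f = 6x^3 + 2x^2 - 4x
D^1 f = 18x^2 + 4x - 4
D^2 f = 36x + 4
matching coefficients of g against c_0 f + c_1 Df + … from the top degree down determines the c_i
solution: c_0 = 2, c_1 = -3/2, c_2 = 2

p(D) = 2·I − (3/2)·D + 2·D^2, i.e. c_0 = 2, c_1 = -3/2, c_2 = 2


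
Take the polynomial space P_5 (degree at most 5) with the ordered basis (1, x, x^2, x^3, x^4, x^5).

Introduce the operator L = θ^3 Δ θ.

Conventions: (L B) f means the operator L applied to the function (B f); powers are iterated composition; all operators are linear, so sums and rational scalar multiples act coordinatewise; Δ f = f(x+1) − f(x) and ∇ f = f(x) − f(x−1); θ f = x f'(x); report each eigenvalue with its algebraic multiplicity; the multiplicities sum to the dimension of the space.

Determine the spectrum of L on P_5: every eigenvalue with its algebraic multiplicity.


image of 1: 0
image of x: 0
image of x^2: 4x
image of x^3: 72x^2 + 9x
image of x^4: 432x^3 + 192x^2 + 16x
image of x^5: 1600x^4 + 1350x^3 + 400x^2 + 25x
the matrix is upper triangular; its diagonal is (0, 0, 0, 0, 0, 0)
for a triangular matrix the eigenvalues are the diagonal entries, with algebraic multiplicity their repetition count

λ = 0 (multiplicity 6)


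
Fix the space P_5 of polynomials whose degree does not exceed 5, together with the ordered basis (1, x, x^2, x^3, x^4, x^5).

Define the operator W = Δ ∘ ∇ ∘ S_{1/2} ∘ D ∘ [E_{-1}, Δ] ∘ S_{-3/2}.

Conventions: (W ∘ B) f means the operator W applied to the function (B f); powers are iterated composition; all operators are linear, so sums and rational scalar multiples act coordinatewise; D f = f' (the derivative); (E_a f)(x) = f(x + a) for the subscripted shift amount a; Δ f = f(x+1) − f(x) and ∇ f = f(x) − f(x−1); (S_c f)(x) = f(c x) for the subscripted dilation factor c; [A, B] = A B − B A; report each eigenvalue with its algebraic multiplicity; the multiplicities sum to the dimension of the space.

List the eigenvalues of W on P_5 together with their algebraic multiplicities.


image of 1: 0
image of x: 0
image of x^2: 0
image of x^3: 0
image of x^4: 0
image of x^5: 0
the matrix is upper triangular; its diagonal is (0, 0, 0, 0, 0, 0)
for a triangular matrix the eigenvalues are the diagonal entries, with algebraic multiplicity their repetition count

λ = 0 (multiplicity 6)


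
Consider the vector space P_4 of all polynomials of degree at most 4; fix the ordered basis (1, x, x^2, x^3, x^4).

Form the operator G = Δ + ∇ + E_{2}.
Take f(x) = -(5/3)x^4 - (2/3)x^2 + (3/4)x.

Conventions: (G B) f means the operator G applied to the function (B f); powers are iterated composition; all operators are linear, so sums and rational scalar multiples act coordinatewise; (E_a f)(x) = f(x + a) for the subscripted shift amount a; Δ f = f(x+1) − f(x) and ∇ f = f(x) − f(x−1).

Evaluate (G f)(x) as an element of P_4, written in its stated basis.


Δ f = -(20/3)x^3 - 10x^2 - 8x - 19/12
∇ f = -(20/3)x^3 + 10x^2 - 8x + 37/12
E_{2} f = -(5/3)x^4 - (40/3)x^3 - (122/3)x^2 - (221/4)x - 167/6
(Δ + ∇ + E_{2}) f = -(5/3)x^4 - (80/3)x^3 - (122/3)x^2 - (285/4)x - 79/3

the image equals g(x) = -(5/3)x^4 - (80/3)x^3 - (122/3)x^2 - (285/4)x - 79/3


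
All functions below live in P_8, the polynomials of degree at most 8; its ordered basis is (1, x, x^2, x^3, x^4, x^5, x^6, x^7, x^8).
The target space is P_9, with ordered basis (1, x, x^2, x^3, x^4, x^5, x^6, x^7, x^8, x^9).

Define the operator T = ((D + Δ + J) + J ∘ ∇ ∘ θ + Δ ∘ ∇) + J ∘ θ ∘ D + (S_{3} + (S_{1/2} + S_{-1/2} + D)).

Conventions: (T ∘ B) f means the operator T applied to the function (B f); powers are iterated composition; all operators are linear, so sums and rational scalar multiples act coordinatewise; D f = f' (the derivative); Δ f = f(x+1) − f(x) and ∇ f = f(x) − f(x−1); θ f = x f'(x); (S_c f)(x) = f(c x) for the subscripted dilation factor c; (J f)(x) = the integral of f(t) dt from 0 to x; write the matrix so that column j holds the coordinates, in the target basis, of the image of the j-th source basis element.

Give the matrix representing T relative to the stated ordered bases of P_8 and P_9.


image of 1: x + 3
image of x: (1/2)x^2 + 4x + 3
image of x^2: (1/3)x^3 + (25/2)x^2 + 4x + 3
image of x^3: (1/4)x^4 + 32x^3 + (9/2)x^2 + 12x + 1
image of x^4: (1/5)x^5 + (705/8)x^4 + 4x^3 + 26x^2 + 3
image of x^5: (1/6)x^6 + 252x^5 + (5/2)x^4 + (140/3)x^3 - (5/2)x^2 + 20x + 1
image of x^6: (1/7)x^7 + (23681/32)x^6 + 75x^4 - 10x^3 + 63x^2 + 3
image of x^7: (1/8)x^8 + 2200x^7 - (7/2)x^6 + 112x^5 - (105/4)x^4 + 154x^3 - (7/2)x^2 + 28x + 1
image of x^8: (1/9)x^9 + (841729/128)x^8 - 8x^7 + (476/3)x^6 - 56x^5 + 322x^4 - (56/3)x^3 + 116x^2 + 3
each image's coordinates form column j of the matrix

the matrix is [[3, 3, 3, 1, 3, 1, 3, 1, 3]; [1, 4, 4, 12, 0, 20, 0, 28, 0]; [0, 1/2, 25/2, 9/2, 26, -5/2, 63, -7/2, 116]; [0, 0, 1/3, 32, 4, 140/3, -10, 154, -56/3]; [0, 0, 0, 1/4, 705/8, 5/2, 75, -105/4, 322]; [0, 0, 0, 0, 1/5, 252, 0, 112, -56]; [0, 0, 0, 0, 0, 1/6, 23681/32, -7/2, 476/3]; [0, 0, 0, 0, 0, 0, 1/7, 2200, -8]; [0, 0, 0, 0, 0, 0, 0, 1/8, 841729/128]; [0, 0, 0, 0, 0, 0, 0, 0, 1/9]] (rows listed top to bottom)


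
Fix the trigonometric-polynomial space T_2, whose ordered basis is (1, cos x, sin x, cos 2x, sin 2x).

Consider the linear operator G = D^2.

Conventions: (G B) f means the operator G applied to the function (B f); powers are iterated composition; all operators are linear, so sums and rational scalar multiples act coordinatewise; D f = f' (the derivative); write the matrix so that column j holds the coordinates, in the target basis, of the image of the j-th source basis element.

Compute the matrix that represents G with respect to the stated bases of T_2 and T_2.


the matrix is [[0, 0, 0, 0, 0]; [0, -1, 0, 0, 0]; [0, 0, -1, 0, 0]; [0, 0, 0, -4, 0]; [0, 0, 0, 0, -4]] (rows listed top to bottom)

image of 1: 0
image of cos x: -cos x
image of sin x: -sin x
image of cos 2x: -4cos 2x
image of sin 2x: -4sin 2x
each image's coordinates form column j of the matrix


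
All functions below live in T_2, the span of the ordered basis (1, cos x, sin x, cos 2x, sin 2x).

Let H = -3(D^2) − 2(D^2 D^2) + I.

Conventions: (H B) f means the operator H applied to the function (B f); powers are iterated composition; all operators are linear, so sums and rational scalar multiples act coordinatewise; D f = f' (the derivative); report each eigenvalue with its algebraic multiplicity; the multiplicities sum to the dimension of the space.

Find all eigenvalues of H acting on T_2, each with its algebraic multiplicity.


λ = -19 (multiplicity 2), λ = 1 (multiplicity 1), λ = 2 (multiplicity 2)

image of 1: 1
image of cos x: 2cos x
image of sin x: 2sin x
image of cos 2x: -19cos 2x
image of sin 2x: -19sin 2x
the matrix is diagonal; its diagonal is (1, 2, 2, -19, -19)
for a triangular matrix the eigenvalues are the diagonal entries, with algebraic multiplicity their repetition count


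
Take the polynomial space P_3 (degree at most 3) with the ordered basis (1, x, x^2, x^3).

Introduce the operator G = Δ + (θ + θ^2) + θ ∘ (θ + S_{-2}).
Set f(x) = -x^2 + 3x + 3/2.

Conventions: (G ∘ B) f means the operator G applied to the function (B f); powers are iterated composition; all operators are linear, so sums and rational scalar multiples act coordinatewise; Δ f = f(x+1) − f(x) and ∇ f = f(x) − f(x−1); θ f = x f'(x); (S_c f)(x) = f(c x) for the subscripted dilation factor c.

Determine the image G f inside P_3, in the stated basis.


g(x) = -18x^2 + x + 2

Δ f = -2x + 2
θ f = -2x^2 + 3x
θ f = -2x^2 + 3x
θ θ f = -4x^2 + 3x
(θ + θ^2) f = -6x^2 + 6x
θ f = -2x^2 + 3x
S_{-2} f = -4x^2 - 6x + 3/2
(θ + S_{-2}) f = -6x^2 - 3x + 3/2
θ (θ + S_{-2}) f = -12x^2 - 3x
(Δ + (θ + θ^2) + θ ∘ (θ + S_{-2})) f = -18x^2 + x + 2


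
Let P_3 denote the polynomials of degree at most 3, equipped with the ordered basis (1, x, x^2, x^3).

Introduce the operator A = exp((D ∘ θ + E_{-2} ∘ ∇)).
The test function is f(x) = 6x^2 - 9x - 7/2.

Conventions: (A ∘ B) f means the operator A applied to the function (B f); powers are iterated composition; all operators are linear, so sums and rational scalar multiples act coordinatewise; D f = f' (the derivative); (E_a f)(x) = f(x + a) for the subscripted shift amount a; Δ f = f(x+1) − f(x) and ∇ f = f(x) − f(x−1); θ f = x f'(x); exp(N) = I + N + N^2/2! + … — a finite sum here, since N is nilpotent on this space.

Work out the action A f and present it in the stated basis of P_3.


g(x) = 6x^2 + 27x - 31/2

order-1 term: 36x - 48
order-2 term: 36
the series for exp((D ∘ θ + E_{-2} ∘ ∇)) f terminates at order 2
exp((D ∘ θ + E_{-2} ∘ ∇)) f = 6x^2 + 27x - 31/2


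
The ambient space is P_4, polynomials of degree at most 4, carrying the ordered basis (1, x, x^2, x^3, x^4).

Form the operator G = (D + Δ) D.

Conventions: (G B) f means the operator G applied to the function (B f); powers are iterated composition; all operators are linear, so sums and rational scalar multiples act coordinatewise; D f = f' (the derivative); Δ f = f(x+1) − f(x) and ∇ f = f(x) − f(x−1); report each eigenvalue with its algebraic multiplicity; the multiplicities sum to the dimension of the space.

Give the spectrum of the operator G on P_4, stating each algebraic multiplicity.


image of 1: 0
image of x: 0
image of x^2: 4
image of x^3: 12x + 3
image of x^4: 24x^2 + 12x + 4
the matrix is upper triangular; its diagonal is (0, 0, 0, 0, 0)
for a triangular matrix the eigenvalues are the diagonal entries, with algebraic multiplicity their repetition count

λ = 0 (multiplicity 5)


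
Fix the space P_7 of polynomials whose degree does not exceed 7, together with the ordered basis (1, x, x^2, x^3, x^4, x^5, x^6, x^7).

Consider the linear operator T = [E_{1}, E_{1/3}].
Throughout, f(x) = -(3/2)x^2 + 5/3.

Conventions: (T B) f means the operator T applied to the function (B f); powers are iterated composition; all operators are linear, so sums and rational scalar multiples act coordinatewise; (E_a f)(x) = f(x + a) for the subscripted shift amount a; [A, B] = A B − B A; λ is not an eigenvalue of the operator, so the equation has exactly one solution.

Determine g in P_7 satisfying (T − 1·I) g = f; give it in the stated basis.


write g with unknown coordinates in the stated basis and equate coefficients in (T − 1·I) g = f
solving from the highest basis element down gives g = (3/2)x^2 - 5/3
check: T g = 0
so T g − 1·g = -(3/2)x^2 + 5/3 = f ✓

the result is g(x) = (3/2)x^2 - 5/3


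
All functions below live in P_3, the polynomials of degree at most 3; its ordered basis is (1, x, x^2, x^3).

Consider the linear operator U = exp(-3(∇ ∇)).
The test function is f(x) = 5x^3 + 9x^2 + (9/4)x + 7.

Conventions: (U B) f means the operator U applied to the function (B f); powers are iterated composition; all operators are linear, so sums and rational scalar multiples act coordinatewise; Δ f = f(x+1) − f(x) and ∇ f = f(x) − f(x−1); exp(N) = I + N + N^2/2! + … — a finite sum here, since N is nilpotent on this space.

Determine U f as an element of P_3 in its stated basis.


order-1 term: -90x + 36
the series for exp(-3(∇ ∇)) f terminates at order 1
exp(-3(∇ ∇)) f = 5x^3 + 9x^2 - (351/4)x + 43

g(x) = 5x^3 + 9x^2 - (351/4)x + 43


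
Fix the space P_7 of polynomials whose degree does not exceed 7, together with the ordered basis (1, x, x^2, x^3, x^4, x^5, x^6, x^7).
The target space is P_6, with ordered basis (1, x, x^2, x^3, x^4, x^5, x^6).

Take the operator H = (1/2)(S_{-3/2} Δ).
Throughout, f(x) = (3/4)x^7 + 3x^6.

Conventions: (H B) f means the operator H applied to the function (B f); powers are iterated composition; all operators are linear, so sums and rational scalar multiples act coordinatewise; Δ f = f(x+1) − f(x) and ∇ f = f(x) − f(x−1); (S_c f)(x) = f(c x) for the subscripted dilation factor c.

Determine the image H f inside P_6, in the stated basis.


Δ f = (21/4)x^6 + (135/4)x^5 + (285/4)x^4 + (345/4)x^3 + (243/4)x^2 + (93/4)x + 15/4
S_{-3/2} Δ f = (15309/256)x^6 - (32805/128)x^5 + (23085/64)x^4 - (9315/32)x^3 + (2187/16)x^2 - (279/8)x + 15/4
((1/2)(S_{-3/2} Δ)) f = (15309/512)x^6 - (32805/256)x^5 + (23085/128)x^4 - (9315/64)x^3 + (2187/32)x^2 - (279/16)x + 15/8

the image equals g(x) = (15309/512)x^6 - (32805/256)x^5 + (23085/128)x^4 - (9315/64)x^3 + (2187/32)x^2 - (279/16)x + 15/8


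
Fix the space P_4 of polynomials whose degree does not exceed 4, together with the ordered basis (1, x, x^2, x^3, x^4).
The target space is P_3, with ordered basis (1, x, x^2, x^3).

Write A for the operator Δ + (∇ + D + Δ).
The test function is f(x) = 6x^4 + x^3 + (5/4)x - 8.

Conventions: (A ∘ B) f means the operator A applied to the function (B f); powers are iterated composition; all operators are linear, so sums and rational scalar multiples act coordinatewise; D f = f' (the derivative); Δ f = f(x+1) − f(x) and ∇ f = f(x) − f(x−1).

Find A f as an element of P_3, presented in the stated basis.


Δ f = 24x^3 + 39x^2 + 27x + 33/4
∇ f = 24x^3 - 33x^2 + 21x - 15/4
D f = 24x^3 + 3x^2 + 5/4
Δ f = 24x^3 + 39x^2 + 27x + 33/4
(∇ + D + Δ) f = 72x^3 + 9x^2 + 48x + 23/4
(Δ + (∇ + D + Δ)) f = 96x^3 + 48x^2 + 75x + 14

g(x) = 96x^3 + 48x^2 + 75x + 14
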